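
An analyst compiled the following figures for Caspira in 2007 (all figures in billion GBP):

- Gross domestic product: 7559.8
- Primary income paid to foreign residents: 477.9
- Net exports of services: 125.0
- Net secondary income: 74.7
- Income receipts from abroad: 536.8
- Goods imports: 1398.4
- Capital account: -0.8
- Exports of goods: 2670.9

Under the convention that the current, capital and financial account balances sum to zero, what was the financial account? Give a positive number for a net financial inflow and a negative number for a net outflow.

Goods balance = 2670.9 - 1398.4 = 1272.5
Services balance = 125.0
Trade balance (goods + services) = 1272.5 + 125.0 = 1397.5
Net primary income = 536.8 - 477.9 = 58.9
Net secondary income = 74.7
Current account = 1397.5 + 58.9 + 74.7 = 1531.1
Financial account = -(1531.1 + (-0.8)) = -1530.3

-1530.3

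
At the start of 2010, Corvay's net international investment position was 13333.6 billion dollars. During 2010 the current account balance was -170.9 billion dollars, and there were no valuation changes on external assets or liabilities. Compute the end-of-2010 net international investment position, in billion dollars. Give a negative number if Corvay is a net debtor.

With no valuation effects, change in NIIP = current account = -170.9
End-of-year NIIP = 13333.6 + (-170.9) = 13162.7

13162.7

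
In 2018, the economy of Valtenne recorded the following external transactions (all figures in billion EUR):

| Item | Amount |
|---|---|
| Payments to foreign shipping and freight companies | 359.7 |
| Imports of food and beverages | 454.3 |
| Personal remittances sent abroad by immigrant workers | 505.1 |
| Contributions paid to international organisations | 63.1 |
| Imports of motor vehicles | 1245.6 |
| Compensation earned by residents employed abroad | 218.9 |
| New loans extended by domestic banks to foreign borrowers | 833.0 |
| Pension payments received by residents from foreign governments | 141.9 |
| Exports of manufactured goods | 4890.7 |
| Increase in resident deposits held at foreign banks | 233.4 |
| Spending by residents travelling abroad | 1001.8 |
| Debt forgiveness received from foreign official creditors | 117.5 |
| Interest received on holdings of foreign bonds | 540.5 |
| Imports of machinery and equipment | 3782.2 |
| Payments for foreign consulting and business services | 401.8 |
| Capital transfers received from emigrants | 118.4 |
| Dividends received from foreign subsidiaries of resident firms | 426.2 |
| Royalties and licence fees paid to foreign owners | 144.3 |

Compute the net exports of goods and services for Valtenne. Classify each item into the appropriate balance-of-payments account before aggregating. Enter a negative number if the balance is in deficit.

-2499.0

Goods: -3782.2 - 1245.6 + 4890.7 - 454.3 = -591.4
Services: -359.7 - 401.8 - 1001.8 - 144.3 = -1907.6
Trade balance = -591.4 + (-1907.6) = -2499.0
(Excluded from the trade balance — secondary income: personal remittances sent abroad by immigrant workers 505.1, contributions paid to international organisations 63.1, pension payments received by residents from foreign governments 141.9; primary income: compensation earned by residents employed abroad 218.9, interest received on holdings of foreign bonds 540.5, dividends received from foreign subsidiaries of resident firms 426.2; financial account: new loans extended by domestic banks to foreign borrowers 833.0, increase in resident deposits held at foreign banks 233.4; capital account: debt forgiveness received from foreign official creditors 117.5, capital transfers received from emigrants 118.4.)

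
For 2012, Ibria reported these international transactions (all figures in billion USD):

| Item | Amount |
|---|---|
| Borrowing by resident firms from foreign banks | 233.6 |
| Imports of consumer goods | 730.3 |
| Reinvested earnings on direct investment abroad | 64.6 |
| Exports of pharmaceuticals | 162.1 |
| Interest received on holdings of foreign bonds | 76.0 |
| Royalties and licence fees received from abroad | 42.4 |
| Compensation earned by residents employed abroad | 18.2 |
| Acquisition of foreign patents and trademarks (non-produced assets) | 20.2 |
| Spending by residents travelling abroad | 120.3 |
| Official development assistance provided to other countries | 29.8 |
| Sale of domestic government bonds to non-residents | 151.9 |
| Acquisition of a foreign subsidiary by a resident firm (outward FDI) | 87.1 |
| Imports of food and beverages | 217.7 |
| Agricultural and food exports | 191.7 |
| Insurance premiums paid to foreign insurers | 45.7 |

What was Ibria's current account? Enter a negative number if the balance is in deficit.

Goods: -730.3 + 162.1 + 191.7 - 217.7 = -594.2
Services: 42.4 - 45.7 - 120.3 = -123.6
Primary income: 64.6 + 18.2 + 76.0 = 158.8
Secondary income: -29.8
Current account = (-594.2) + (-123.6) + 158.8 + (-29.8) = -588.8
(Excluded from the current account — financial account: borrowing by resident firms from foreign banks 233.6, sale of domestic government bonds to non-residents 151.9, acquisition of a foreign subsidiary by a resident firm (outward FDI) 87.1; capital account: acquisition of foreign patents and trademarks (non-produced assets) 20.2.)

-588.8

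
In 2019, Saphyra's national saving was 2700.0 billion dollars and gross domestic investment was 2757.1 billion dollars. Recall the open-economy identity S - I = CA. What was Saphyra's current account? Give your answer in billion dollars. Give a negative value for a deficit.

CA = S - I = 2700.0 - 2757.1 = -57.1

-57.1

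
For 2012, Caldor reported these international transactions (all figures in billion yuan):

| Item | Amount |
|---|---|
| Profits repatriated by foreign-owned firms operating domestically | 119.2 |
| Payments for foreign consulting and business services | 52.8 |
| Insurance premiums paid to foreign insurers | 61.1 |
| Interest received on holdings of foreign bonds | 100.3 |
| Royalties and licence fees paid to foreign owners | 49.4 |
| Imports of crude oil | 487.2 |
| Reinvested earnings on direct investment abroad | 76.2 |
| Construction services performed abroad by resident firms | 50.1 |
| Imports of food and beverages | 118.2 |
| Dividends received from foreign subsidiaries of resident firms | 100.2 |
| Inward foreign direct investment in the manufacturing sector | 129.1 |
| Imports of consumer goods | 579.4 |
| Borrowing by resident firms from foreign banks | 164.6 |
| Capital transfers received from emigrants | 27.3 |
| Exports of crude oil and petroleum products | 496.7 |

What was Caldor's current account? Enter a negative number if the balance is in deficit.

-643.8

Goods: 496.7 - 579.4 - 487.2 - 118.2 = -688.1
Services: -49.4 - 52.8 + 50.1 - 61.1 = -113.2
Primary income: -119.2 + 100.2 + 100.3 + 76.2 = 157.5
Current account = (-688.1) + (-113.2) + 157.5 = -643.8
(Excluded from the current account — financial account: inward foreign direct investment in the manufacturing sector 129.1, borrowing by resident firms from foreign banks 164.6; capital account: capital transfers received from emigrants 27.3.)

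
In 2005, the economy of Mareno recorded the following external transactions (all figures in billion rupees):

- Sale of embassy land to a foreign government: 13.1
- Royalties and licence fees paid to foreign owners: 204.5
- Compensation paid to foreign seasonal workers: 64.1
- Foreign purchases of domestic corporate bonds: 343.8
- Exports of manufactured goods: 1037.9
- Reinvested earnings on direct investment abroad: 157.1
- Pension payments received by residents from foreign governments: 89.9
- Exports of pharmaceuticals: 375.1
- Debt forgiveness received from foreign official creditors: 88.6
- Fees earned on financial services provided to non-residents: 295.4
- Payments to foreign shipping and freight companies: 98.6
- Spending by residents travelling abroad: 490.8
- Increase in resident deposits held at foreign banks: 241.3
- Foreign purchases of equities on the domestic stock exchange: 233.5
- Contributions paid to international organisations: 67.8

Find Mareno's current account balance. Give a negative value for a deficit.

Goods: 1037.9 + 375.1 = 1413.0
Services: -490.8 - 98.6 - 204.5 + 295.4 = -498.5
Primary income: -64.1 + 157.1 = 93.0
Secondary income: -67.8 + 89.9 = 22.1
Current account = 1413.0 + (-498.5) + 93.0 + 22.1 = 1029.6
(Excluded from the current account — capital account: sale of embassy land to a foreign government 13.1, debt forgiveness received from foreign official creditors 88.6; financial account: foreign purchases of domestic corporate bonds 343.8, increase in resident deposits held at foreign banks 241.3, foreign purchases of equities on the domestic stock exchange 233.5.)

1029.6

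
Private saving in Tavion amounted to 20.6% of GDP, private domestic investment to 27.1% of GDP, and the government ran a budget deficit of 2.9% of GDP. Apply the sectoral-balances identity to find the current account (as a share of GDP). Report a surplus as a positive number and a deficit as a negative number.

-9.4

By the sectoral-balances identity, CA = (S_private - I) + (T - G).
Private balance = 20.6 - 27.1 = -6.5
Government balance (T - G) = -2.9
CA = -6.5 + (-2.9) = -9.4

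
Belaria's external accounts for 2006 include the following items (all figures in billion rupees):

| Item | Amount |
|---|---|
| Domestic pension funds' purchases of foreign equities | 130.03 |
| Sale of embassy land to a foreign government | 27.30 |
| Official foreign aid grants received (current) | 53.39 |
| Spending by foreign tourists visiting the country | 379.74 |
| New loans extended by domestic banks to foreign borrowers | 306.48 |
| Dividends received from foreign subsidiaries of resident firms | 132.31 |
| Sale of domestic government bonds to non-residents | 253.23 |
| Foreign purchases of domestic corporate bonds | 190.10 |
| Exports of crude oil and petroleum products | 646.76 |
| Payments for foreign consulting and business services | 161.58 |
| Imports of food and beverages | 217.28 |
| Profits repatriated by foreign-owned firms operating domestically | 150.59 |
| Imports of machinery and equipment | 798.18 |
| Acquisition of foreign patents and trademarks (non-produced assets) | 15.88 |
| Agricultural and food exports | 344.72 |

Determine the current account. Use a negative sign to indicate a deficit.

229.29

Goods: 344.72 + 646.76 - 217.28 - 798.18 = -23.98
Services: 379.74 - 161.58 = 218.16
Primary income: 132.31 - 150.59 = -18.28
Secondary income: 53.39
Current account = (-23.98) + 218.16 + (-18.28) + 53.39 = 229.29
(Excluded from the current account — financial account: domestic pension funds' purchases of foreign equities 130.03, new loans extended by domestic banks to foreign borrowers 306.48, sale of domestic government bonds to non-residents 253.23, foreign purchases of domestic corporate bonds 190.10; capital account: sale of embassy land to a foreign government 27.30, acquisition of foreign patents and trademarks (non-produced assets) 15.88.)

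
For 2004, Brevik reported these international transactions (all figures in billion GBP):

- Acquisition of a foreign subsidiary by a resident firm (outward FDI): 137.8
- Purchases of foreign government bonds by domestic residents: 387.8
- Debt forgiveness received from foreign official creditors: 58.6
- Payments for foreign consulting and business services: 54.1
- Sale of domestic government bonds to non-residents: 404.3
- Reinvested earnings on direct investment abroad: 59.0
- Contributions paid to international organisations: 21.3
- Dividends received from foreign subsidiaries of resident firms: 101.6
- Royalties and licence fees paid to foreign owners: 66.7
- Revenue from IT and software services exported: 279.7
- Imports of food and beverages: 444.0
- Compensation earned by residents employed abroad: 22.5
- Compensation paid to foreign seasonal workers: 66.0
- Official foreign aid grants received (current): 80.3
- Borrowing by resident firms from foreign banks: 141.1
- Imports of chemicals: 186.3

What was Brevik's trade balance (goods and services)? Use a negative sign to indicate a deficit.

-471.4

Goods: -444.0 - 186.3 = -630.3
Services: -66.7 - 54.1 + 279.7 = 158.9
Trade balance = -630.3 + 158.9 = -471.4
(Excluded from the trade balance — financial account: acquisition of a foreign subsidiary by a resident firm (outward FDI) 137.8, purchases of foreign government bonds by domestic residents 387.8, sale of domestic government bonds to non-residents 404.3, borrowing by resident firms from foreign banks 141.1; capital account: debt forgiveness received from foreign official creditors 58.6; primary income: reinvested earnings on direct investment abroad 59.0, dividends received from foreign subsidiaries of resident firms 101.6, compensation earned by residents employed abroad 22.5, compensation paid to foreign seasonal workers 66.0; secondary income: contributions paid to international organisations 21.3, official foreign aid grants received (current) 80.3.)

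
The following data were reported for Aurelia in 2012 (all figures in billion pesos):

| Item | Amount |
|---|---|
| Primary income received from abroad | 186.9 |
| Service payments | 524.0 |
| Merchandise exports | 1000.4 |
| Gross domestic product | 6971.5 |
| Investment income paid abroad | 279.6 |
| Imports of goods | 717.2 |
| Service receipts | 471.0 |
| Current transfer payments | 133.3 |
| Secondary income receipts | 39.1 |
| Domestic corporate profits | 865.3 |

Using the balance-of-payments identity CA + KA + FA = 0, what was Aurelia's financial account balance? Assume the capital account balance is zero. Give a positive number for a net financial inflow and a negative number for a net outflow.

Goods balance = 1000.4 - 717.2 = 283.2
Services balance = 471.0 - 524.0 = -53.0
Trade balance (goods + services) = 283.2 + (-53.0) = 230.2
Net primary income = 186.9 - 279.6 = -92.7
Net secondary income = 39.1 - 133.3 = -94.2
Current account = 230.2 + (-92.7) + (-94.2) = 43.3
Financial account = -(43.3) = -43.3

-43.3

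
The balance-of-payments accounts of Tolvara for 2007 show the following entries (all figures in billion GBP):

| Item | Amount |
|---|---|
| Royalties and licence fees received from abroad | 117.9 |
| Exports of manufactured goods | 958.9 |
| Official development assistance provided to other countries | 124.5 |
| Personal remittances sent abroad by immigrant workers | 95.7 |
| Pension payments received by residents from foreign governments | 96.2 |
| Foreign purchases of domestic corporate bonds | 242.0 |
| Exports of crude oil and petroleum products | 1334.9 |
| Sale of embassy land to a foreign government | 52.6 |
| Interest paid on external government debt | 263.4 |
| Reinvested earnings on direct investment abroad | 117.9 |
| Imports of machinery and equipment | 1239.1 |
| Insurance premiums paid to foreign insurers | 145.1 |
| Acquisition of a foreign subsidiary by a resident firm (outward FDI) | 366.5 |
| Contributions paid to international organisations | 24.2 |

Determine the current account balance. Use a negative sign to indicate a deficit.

Goods: -1239.1 + 1334.9 + 958.9 = 1054.7
Services: 117.9 - 145.1 = -27.2
Primary income: 117.9 - 263.4 = -145.5
Secondary income: 96.2 - 95.7 - 24.2 - 124.5 = -148.2
Current account = 1054.7 + (-27.2) + (-145.5) + (-148.2) = 733.8
(Excluded from the current account — financial account: foreign purchases of domestic corporate bonds 242.0, acquisition of a foreign subsidiary by a resident firm (outward FDI) 366.5; capital account: sale of embassy land to a foreign government 52.6.)

733.8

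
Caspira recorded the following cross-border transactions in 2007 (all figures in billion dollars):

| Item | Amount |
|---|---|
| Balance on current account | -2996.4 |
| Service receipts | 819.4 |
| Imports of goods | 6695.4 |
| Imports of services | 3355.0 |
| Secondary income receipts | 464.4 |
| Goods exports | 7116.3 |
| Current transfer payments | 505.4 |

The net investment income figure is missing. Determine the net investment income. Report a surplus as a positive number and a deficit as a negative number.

Current account = goods balance + services balance + net primary income + net secondary income
Sum of the known components = -2155.7
Net investment income = CA - (known components) = -2996.4 - (-2155.7) = -840.7

-840.7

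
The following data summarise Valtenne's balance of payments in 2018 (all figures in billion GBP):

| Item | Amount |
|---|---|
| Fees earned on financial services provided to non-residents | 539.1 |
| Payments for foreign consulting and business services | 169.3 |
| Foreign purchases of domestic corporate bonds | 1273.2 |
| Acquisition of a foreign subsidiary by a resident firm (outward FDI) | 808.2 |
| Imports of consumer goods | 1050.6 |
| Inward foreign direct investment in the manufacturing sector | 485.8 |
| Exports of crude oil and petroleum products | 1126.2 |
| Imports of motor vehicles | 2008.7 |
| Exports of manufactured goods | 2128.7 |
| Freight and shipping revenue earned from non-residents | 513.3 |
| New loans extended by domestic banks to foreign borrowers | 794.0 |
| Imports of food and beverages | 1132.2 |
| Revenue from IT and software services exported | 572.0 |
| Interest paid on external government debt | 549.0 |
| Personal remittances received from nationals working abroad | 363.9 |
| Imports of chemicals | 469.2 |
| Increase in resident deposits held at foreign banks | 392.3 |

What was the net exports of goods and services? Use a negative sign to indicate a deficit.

Goods: -1132.2 + 2128.7 + 1126.2 - 2008.7 - 469.2 - 1050.6 = -1405.8
Services: 572.0 - 169.3 + 539.1 + 513.3 = 1455.1
Trade balance = -1405.8 + 1455.1 = 49.3
(Excluded from the trade balance — financial account: foreign purchases of domestic corporate bonds 1273.2, acquisition of a foreign subsidiary by a resident firm (outward FDI) 808.2, inward foreign direct investment in the manufacturing sector 485.8, new loans extended by domestic banks to foreign borrowers 794.0, increase in resident deposits held at foreign banks 392.3; primary income: interest paid on external government debt 549.0; secondary income: personal remittances received from nationals working abroad 363.9.)

49.3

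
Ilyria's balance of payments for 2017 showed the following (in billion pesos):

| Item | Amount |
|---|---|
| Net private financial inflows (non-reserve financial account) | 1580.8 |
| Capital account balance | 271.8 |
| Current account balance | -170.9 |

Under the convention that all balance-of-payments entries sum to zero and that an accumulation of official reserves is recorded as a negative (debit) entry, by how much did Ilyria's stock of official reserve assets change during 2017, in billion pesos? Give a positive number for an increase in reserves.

1681.7

Official reserve transactions balance = -((-170.9) + 271.8 + 1580.8) = -1681.7
An accumulation of reserves is recorded as a debit (negative entry), so the change in the stock of reserves is the negative of that balance.
Change in official reserves = -(-1681.7) = 1681.7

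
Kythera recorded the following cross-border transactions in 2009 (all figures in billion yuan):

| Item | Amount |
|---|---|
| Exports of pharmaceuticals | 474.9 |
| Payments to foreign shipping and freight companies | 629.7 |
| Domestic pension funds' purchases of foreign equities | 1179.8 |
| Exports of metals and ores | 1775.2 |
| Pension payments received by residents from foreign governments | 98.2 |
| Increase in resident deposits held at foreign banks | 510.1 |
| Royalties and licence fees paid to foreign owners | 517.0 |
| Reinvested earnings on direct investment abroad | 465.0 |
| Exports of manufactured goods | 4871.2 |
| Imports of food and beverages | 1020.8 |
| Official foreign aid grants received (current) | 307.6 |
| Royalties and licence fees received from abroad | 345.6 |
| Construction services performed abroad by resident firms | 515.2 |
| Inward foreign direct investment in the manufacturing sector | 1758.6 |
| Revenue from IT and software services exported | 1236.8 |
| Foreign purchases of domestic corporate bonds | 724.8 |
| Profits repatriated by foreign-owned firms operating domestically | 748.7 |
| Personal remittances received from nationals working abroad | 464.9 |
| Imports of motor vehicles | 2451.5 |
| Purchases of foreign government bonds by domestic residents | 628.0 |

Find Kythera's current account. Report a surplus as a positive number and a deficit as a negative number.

Goods: -1020.8 + 474.9 + 4871.2 - 2451.5 + 1775.2 = 3649.0
Services: -629.7 + 1236.8 + 345.6 + 515.2 - 517.0 = 950.9
Primary income: -748.7 + 465.0 = -283.7
Secondary income: 98.2 + 464.9 + 307.6 = 870.7
Current account = 3649.0 + 950.9 + (-283.7) + 870.7 = 5186.9
(Excluded from the current account — financial account: domestic pension funds' purchases of foreign equities 1179.8, increase in resident deposits held at foreign banks 510.1, inward foreign direct investment in the manufacturing sector 1758.6, foreign purchases of domestic corporate bonds 724.8, purchases of foreign government bonds by domestic residents 628.0.)

5186.9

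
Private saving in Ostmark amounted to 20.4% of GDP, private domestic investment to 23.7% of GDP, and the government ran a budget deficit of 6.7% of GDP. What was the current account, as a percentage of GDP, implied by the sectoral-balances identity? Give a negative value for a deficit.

By the sectoral-balances identity, CA = (S_private - I) + (T - G).
Private balance = 20.4 - 23.7 = -3.3
Government balance (T - G) = -6.7
CA = -3.3 + (-6.7) = -10.0

-10.0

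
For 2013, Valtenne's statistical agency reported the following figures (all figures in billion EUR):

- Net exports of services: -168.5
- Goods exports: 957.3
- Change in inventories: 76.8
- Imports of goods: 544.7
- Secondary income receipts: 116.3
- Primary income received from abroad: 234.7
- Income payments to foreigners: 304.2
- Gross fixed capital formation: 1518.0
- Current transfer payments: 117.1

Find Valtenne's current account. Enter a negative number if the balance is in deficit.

Goods balance = 957.3 - 544.7 = 412.6
Services balance = -168.5
Trade balance (goods + services) = 412.6 + (-168.5) = 244.1
Net primary income = 234.7 - 304.2 = -69.5
Net secondary income = 116.3 - 117.1 = -0.8
Current account = 244.1 + (-69.5) + (-0.8) = 173.8

173.8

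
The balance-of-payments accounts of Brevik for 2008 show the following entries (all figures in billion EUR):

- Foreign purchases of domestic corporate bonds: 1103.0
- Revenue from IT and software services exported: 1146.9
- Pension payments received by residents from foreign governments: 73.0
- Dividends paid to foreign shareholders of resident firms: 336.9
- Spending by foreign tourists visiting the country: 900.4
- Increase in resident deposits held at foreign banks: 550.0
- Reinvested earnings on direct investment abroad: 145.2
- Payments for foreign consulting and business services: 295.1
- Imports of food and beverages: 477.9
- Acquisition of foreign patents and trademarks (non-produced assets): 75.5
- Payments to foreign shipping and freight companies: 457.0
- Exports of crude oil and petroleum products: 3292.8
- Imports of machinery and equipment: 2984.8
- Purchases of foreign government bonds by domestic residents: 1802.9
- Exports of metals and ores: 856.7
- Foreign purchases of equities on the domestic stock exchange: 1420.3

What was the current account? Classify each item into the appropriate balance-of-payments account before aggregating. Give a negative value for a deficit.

Goods: 3292.8 + 856.7 - 477.9 - 2984.8 = 686.8
Services: -295.1 - 457.0 + 900.4 + 1146.9 = 1295.2
Primary income: -336.9 + 145.2 = -191.7
Secondary income: 73.0
Current account = 686.8 + 1295.2 + (-191.7) + 73.0 = 1863.3
(Excluded from the current account — financial account: foreign purchases of domestic corporate bonds 1103.0, increase in resident deposits held at foreign banks 550.0, purchases of foreign government bonds by domestic residents 1802.9, foreign purchases of equities on the domestic stock exchange 1420.3; capital account: acquisition of foreign patents and trademarks (non-produced assets) 75.5.)

1863.3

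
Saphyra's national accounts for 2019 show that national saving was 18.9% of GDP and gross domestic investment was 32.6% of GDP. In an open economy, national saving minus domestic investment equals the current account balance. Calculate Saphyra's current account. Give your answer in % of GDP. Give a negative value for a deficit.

CA = S - I = 18.9 - 32.6 = -13.7

-13.7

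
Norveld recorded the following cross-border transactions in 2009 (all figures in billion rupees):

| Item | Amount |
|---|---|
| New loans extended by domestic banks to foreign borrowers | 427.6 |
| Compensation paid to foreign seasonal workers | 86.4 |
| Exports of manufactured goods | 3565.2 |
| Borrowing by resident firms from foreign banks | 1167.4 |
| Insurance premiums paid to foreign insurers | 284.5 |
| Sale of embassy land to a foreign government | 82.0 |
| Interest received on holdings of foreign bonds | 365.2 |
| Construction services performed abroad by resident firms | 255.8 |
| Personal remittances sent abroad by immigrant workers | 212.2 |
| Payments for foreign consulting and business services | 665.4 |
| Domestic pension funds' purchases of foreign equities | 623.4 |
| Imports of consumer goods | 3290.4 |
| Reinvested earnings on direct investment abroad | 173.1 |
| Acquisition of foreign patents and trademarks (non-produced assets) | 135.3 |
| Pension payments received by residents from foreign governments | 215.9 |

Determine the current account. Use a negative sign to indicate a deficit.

36.3

Goods: -3290.4 + 3565.2 = 274.8
Services: -665.4 + 255.8 - 284.5 = -694.1
Primary income: 173.1 + 365.2 - 86.4 = 451.9
Secondary income: -212.2 + 215.9 = 3.7
Current account = 274.8 + (-694.1) + 451.9 + 3.7 = 36.3
(Excluded from the current account — financial account: new loans extended by domestic banks to foreign borrowers 427.6, borrowing by resident firms from foreign banks 1167.4, domestic pension funds' purchases of foreign equities 623.4; capital account: sale of embassy land to a foreign government 82.0, acquisition of foreign patents and trademarks (non-produced assets) 135.3.)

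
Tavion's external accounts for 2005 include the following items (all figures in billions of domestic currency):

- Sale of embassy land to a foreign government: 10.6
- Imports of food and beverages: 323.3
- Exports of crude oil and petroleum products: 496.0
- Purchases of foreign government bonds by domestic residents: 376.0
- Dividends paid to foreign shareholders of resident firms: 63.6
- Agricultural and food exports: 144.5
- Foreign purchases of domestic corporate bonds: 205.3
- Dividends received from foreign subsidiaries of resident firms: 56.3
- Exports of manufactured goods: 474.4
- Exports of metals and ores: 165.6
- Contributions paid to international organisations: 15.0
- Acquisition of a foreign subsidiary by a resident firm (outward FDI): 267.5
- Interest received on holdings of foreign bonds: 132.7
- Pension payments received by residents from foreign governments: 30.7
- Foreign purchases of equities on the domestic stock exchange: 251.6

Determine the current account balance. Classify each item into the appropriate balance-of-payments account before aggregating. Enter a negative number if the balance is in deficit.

1098.3

Goods: 165.6 + 496.0 - 323.3 + 144.5 + 474.4 = 957.2
Primary income: 132.7 + 56.3 - 63.6 = 125.4
Secondary income: 30.7 - 15.0 = 15.7
Current account = 957.2 + 125.4 + 15.7 = 1098.3
(Excluded from the current account — capital account: sale of embassy land to a foreign government 10.6; financial account: purchases of foreign government bonds by domestic residents 376.0, foreign purchases of domestic corporate bonds 205.3, acquisition of a foreign subsidiary by a resident firm (outward FDI) 267.5, foreign purchases of equities on the domestic stock exchange 251.6.)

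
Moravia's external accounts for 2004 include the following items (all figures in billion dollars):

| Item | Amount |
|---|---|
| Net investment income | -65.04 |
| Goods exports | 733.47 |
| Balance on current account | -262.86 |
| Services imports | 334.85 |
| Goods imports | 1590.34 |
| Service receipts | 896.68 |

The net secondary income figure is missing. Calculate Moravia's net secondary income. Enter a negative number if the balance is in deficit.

97.22

Current account = goods balance + services balance + net primary income + net secondary income
Sum of the known components = -360.08
Net secondary income = CA - (known components) = -262.86 - (-360.08) = 97.22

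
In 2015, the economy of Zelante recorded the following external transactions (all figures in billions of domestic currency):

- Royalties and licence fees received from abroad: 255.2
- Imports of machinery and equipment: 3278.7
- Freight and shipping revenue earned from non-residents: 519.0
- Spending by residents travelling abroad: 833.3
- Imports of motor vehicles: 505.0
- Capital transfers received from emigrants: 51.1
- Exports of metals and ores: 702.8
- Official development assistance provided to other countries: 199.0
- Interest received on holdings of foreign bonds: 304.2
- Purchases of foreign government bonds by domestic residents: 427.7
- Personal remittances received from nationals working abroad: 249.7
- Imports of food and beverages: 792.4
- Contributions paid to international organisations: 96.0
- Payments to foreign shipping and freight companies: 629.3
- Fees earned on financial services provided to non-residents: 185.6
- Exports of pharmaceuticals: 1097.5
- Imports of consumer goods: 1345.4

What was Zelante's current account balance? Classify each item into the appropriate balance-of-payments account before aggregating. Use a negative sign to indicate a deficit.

Goods: 702.8 - 1345.4 + 1097.5 - 792.4 - 3278.7 - 505.0 = -4121.2
Services: 519.0 - 833.3 + 255.2 + 185.6 - 629.3 = -502.8
Primary income: 304.2
Secondary income: -96.0 - 199.0 + 249.7 = -45.3
Current account = (-4121.2) + (-502.8) + 304.2 + (-45.3) = -4365.1
(Excluded from the current account — capital account: capital transfers received from emigrants 51.1; financial account: purchases of foreign government bonds by domestic residents 427.7.)

-4365.1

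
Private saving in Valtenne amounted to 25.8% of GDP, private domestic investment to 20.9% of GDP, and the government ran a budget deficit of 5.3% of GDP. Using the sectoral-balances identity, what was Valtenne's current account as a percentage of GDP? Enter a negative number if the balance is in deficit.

-0.4

By the sectoral-balances identity, CA = (S_private - I) + (T - G).
Private balance = 25.8 - 20.9 = 4.9
Government balance (T - G) = -5.3
CA = 4.9 + (-5.3) = -0.4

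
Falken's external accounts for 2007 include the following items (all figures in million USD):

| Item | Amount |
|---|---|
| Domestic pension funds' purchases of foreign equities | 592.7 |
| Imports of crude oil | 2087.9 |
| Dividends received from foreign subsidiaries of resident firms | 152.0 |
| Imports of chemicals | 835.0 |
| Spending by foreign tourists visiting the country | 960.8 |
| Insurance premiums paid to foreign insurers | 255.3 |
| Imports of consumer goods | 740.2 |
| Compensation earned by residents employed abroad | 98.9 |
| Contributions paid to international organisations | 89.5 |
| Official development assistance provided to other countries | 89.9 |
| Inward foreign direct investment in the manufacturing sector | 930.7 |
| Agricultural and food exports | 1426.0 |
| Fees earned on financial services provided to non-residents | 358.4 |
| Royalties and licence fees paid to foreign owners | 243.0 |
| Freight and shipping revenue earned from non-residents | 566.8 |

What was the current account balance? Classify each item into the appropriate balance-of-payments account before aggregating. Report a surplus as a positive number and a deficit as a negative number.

-777.9

Goods: -2087.9 - 835.0 + 1426.0 - 740.2 = -2237.1
Services: 358.4 - 243.0 + 566.8 + 960.8 - 255.3 = 1387.7
Primary income: 152.0 + 98.9 = 250.9
Secondary income: -89.5 - 89.9 = -179.4
Current account = (-2237.1) + 1387.7 + 250.9 + (-179.4) = -777.9
(Excluded from the current account — financial account: domestic pension funds' purchases of foreign equities 592.7, inward foreign direct investment in the manufacturing sector 930.7.)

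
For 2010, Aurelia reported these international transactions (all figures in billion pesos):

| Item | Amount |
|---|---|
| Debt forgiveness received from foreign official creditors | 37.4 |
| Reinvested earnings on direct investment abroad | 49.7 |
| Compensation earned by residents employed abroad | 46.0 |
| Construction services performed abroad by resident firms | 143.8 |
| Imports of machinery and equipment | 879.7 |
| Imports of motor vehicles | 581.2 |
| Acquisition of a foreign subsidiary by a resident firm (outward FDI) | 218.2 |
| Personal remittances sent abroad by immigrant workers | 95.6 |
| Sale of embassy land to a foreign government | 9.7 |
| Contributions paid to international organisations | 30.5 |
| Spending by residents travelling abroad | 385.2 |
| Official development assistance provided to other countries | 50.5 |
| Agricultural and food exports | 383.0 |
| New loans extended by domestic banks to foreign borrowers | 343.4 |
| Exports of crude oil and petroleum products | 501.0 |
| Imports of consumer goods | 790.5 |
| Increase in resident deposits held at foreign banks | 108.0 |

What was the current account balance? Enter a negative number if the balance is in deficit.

Goods: 383.0 - 581.2 - 790.5 - 879.7 + 501.0 = -1367.4
Services: -385.2 + 143.8 = -241.4
Primary income: 46.0 + 49.7 = 95.7
Secondary income: -95.6 - 50.5 - 30.5 = -176.6
Current account = (-1367.4) + (-241.4) + 95.7 + (-176.6) = -1689.7
(Excluded from the current account — capital account: debt forgiveness received from foreign official creditors 37.4, sale of embassy land to a foreign government 9.7; financial account: acquisition of a foreign subsidiary by a resident firm (outward FDI) 218.2, new loans extended by domestic banks to foreign borrowers 343.4, increase in resident deposits held at foreign banks 108.0.)

-1689.7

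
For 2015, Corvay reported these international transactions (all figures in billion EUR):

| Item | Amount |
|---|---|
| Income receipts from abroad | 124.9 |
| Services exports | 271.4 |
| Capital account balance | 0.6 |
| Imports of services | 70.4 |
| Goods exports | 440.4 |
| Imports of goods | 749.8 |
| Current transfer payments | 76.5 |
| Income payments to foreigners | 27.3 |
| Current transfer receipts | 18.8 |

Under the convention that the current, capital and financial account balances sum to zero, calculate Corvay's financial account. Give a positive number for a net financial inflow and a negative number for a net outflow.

Goods balance = 440.4 - 749.8 = -309.4
Services balance = 271.4 - 70.4 = 201.0
Trade balance (goods + services) = -309.4 + 201.0 = -108.4
Net primary income = 124.9 - 27.3 = 97.6
Net secondary income = 18.8 - 76.5 = -57.7
Current account = -108.4 + 97.6 + (-57.7) = -68.5
Financial account = -(-68.5 + 0.6) = 67.9

67.9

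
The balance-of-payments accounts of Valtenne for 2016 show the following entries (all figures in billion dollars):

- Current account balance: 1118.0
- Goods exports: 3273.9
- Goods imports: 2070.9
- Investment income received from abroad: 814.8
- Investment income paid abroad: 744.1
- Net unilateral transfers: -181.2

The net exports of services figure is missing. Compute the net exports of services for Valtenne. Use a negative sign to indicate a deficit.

Current account = goods balance + services balance + net primary income + net secondary income
Sum of the known components = 1092.5
Net exports of services = CA - (known components) = 1118.0 - 1092.5 = 25.5

25.5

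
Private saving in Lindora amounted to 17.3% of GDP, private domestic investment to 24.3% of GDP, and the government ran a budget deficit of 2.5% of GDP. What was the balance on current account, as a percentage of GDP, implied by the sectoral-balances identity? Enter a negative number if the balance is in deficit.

-9.5

By the sectoral-balances identity, CA = (S_private - I) + (T - G).
Private balance = 17.3 - 24.3 = -7.0
Government balance (T - G) = -2.5
CA = -7.0 + (-2.5) = -9.5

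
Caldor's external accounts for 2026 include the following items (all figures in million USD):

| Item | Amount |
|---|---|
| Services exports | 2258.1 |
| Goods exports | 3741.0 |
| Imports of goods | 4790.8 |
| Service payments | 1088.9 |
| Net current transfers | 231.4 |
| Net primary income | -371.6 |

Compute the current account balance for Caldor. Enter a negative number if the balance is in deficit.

Goods balance = 3741.0 - 4790.8 = -1049.8
Services balance = 2258.1 - 1088.9 = 1169.2
Trade balance (goods + services) = -1049.8 + 1169.2 = 119.4
Net primary income = -371.6
Net secondary income = 231.4
Current account = 119.4 + (-371.6) + 231.4 = -20.8

-20.8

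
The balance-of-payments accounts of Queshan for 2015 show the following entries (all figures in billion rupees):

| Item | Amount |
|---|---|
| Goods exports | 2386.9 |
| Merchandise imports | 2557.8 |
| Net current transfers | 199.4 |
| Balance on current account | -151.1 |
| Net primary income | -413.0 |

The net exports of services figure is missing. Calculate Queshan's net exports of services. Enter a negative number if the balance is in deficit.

233.4

Current account = goods balance + services balance + net primary income + net secondary income
Sum of the known components = -384.5
Net exports of services = CA - (known components) = -151.1 - (-384.5) = 233.4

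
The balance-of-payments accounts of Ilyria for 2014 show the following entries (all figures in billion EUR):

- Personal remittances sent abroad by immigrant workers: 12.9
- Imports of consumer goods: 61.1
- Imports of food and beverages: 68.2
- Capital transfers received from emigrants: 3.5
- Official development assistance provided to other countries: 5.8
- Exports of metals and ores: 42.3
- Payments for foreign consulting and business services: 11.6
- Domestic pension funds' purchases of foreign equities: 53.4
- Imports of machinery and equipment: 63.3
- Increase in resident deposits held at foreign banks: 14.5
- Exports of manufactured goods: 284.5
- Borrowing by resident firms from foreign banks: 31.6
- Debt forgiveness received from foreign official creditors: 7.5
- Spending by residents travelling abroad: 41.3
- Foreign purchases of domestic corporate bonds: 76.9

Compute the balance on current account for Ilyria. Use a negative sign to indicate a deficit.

Goods: 284.5 - 68.2 + 42.3 - 61.1 - 63.3 = 134.2
Services: -41.3 - 11.6 = -52.9
Secondary income: -5.8 - 12.9 = -18.7
Current account = 134.2 + (-52.9) + (-18.7) = 62.6
(Excluded from the current account — capital account: capital transfers received from emigrants 3.5, debt forgiveness received from foreign official creditors 7.5; financial account: domestic pension funds' purchases of foreign equities 53.4, increase in resident deposits held at foreign banks 14.5, borrowing by resident firms from foreign banks 31.6, foreign purchases of domestic corporate bonds 76.9.)

62.6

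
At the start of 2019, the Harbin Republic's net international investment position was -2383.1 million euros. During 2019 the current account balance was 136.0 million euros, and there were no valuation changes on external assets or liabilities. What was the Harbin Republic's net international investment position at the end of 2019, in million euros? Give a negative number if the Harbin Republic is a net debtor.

-2247.1

With no valuation effects, change in NIIP = current account = 136.0
End-of-year NIIP = -2383.1 + 136.0 = -2247.1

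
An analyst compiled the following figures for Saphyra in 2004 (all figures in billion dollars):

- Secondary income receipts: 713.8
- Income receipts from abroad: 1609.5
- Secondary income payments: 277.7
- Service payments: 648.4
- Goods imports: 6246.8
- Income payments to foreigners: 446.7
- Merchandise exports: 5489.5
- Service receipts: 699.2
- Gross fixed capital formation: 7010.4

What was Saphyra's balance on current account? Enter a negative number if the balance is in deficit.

Goods balance = 5489.5 - 6246.8 = -757.3
Services balance = 699.2 - 648.4 = 50.8
Trade balance (goods + services) = -757.3 + 50.8 = -706.5
Net primary income = 1609.5 - 446.7 = 1162.8
Net secondary income = 713.8 - 277.7 = 436.1
Current account = -706.5 + 1162.8 + 436.1 = 892.4

892.4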